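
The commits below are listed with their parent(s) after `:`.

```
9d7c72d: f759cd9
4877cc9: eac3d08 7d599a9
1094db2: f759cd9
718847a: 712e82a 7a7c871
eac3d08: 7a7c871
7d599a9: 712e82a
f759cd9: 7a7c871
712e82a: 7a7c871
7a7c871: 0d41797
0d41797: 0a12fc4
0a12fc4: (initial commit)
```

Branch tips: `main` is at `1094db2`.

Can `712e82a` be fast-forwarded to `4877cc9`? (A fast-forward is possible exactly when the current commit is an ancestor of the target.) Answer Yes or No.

A fast-forward from 712e82a to 4877cc9 is possible iff 712e82a is an ancestor of 4877cc9.
Ancestors of 4877cc9: {0a12fc4, 0d41797, 4877cc9, 712e82a, 7a7c871, 7d599a9, eac3d08}.
712e82a is among them, so fast-forward is possible.

Yes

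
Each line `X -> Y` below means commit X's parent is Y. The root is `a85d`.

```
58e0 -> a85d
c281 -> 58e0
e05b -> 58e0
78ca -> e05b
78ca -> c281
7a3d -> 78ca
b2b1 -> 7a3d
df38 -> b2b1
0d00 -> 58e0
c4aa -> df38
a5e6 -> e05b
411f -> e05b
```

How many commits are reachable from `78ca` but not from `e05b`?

Reachable from 78ca: {58e0, 78ca, a85d, c281, e05b}.
Reachable from e05b: {58e0, a85d, e05b}.
In 78ca's history but not e05b's: {78ca, c281} — 2 commits.

2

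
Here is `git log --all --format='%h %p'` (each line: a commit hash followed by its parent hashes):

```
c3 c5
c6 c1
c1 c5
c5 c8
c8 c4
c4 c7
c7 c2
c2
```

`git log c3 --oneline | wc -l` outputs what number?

Walking parent pointers from c3: reachable set = {c2, c3, c4, c5, c7, c8}.
That is 6 commits.

6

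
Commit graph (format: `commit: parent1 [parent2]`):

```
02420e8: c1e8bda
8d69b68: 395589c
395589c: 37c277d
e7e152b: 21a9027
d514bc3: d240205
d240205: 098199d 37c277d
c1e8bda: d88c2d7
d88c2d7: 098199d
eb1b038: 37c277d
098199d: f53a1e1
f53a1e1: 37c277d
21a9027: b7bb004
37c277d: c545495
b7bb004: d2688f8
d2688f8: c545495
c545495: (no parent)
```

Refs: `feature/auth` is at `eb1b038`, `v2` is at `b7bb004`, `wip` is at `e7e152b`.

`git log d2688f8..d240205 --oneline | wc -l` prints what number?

4

Reachable from d240205: {098199d, 37c277d, c545495, d240205, f53a1e1}.
Reachable from d2688f8: {c545495, d2688f8}.
In d240205's history but not d2688f8's: {098199d, 37c277d, d240205, f53a1e1} — 4 commits.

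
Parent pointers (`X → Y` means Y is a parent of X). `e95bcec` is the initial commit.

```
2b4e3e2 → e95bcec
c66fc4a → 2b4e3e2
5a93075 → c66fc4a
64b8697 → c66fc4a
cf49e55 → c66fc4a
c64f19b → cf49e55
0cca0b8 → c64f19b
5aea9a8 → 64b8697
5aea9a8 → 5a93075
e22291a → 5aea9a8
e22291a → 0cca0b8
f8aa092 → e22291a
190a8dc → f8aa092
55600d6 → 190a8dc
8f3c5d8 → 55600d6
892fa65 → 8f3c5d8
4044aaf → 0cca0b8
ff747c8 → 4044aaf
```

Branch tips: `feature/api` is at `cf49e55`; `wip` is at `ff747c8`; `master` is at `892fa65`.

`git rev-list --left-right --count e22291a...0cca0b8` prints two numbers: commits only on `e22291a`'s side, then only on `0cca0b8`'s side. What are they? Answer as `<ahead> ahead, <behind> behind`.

4 ahead, 0 behind

Reachable from e22291a: {0cca0b8, 2b4e3e2, 5a93075, 5aea9a8, 64b8697, c64f19b, c66fc4a, cf49e55, e22291a, e95bcec}.
Reachable from 0cca0b8: {0cca0b8, 2b4e3e2, c64f19b, c66fc4a, cf49e55, e95bcec}.
Only in e22291a's history (ahead): {5a93075, 5aea9a8, 64b8697, e22291a} — 4.
Only in 0cca0b8's history (behind): {} — 0.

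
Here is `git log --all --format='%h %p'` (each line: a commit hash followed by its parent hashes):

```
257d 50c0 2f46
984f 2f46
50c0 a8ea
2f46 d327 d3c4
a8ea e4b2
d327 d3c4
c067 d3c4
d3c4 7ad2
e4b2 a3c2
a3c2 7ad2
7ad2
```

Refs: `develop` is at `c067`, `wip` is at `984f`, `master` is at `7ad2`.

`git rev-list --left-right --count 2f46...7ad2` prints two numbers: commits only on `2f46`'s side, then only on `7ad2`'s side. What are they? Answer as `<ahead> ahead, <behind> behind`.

Reachable from 2f46: {2f46, 7ad2, d327, d3c4}.
Reachable from 7ad2: {7ad2}.
Only in 2f46's history (ahead): {2f46, d327, d3c4} — 3.
Only in 7ad2's history (behind): {} — 0.

3 ahead, 0 behind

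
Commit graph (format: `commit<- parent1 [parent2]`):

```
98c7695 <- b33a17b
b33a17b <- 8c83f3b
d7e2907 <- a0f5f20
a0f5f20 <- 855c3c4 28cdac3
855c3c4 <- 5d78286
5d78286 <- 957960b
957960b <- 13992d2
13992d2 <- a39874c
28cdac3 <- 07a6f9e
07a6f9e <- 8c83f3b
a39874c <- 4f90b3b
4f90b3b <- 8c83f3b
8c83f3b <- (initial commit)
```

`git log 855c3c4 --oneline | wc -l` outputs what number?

7

Walking parent pointers from 855c3c4: reachable set = {13992d2, 4f90b3b, 5d78286, 855c3c4, 8c83f3b, 957960b, a39874c}.
That is 7 commits.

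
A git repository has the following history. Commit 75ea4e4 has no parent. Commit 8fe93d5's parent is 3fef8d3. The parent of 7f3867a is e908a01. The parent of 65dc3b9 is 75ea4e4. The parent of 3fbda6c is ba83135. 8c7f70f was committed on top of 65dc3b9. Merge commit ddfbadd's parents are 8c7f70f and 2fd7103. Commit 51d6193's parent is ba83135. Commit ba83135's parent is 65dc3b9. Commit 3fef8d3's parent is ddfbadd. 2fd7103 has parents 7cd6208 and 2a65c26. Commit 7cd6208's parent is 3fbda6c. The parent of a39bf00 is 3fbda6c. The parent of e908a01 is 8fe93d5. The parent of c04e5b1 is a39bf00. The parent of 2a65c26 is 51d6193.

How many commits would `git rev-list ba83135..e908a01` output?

10

Reachable from e908a01: {2a65c26, 2fd7103, 3fbda6c, 3fef8d3, 51d6193, 65dc3b9, 75ea4e4, 7cd6208, 8c7f70f, 8fe93d5, ba83135, ddfbadd, e908a01}.
Reachable from ba83135: {65dc3b9, 75ea4e4, ba83135}.
In e908a01's history but not ba83135's: {2a65c26, 2fd7103, 3fbda6c, 3fef8d3, 51d6193, 7cd6208, 8c7f70f, 8fe93d5, ddfbadd, e908a01} — 10 commits.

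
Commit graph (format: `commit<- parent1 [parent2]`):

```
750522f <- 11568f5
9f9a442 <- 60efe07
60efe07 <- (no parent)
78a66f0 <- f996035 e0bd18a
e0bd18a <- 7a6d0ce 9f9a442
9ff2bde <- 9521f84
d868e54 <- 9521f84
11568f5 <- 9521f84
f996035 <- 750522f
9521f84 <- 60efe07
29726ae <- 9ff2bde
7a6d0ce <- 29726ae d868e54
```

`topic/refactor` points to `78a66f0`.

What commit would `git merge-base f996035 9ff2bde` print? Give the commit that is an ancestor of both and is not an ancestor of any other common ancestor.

9521f84

Ancestors of f996035: {11568f5, 60efe07, 750522f, 9521f84, f996035}.
Ancestors of 9ff2bde: {60efe07, 9521f84, 9ff2bde}.
Common ancestors: {60efe07, 9521f84}.
Among these, 9521f84 is not an ancestor of any other common ancestor — it is the merge base.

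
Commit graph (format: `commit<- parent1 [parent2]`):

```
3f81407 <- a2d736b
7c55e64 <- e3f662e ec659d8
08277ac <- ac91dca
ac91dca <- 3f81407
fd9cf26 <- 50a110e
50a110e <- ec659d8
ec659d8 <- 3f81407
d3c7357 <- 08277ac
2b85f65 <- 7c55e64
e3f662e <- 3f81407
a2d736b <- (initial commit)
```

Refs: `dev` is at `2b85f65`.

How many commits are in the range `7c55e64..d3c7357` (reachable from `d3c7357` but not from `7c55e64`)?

Reachable from d3c7357: {08277ac, 3f81407, a2d736b, ac91dca, d3c7357}.
Reachable from 7c55e64: {3f81407, 7c55e64, a2d736b, e3f662e, ec659d8}.
In d3c7357's history but not 7c55e64's: {08277ac, ac91dca, d3c7357} — 3 commits.

3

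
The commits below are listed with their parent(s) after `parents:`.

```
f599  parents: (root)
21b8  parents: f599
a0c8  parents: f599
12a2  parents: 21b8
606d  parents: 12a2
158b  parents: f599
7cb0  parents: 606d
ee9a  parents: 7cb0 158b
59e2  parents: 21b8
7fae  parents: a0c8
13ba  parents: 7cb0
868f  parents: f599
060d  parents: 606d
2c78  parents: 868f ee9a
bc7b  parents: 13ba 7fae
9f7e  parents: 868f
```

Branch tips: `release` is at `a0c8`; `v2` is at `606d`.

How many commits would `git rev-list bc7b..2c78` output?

4

Reachable from 2c78: {12a2, 158b, 21b8, 2c78, 606d, 7cb0, 868f, ee9a, f599}.
Reachable from bc7b: {12a2, 13ba, 21b8, 606d, 7cb0, 7fae, a0c8, bc7b, f599}.
In 2c78's history but not bc7b's: {158b, 2c78, 868f, ee9a} — 4 commits.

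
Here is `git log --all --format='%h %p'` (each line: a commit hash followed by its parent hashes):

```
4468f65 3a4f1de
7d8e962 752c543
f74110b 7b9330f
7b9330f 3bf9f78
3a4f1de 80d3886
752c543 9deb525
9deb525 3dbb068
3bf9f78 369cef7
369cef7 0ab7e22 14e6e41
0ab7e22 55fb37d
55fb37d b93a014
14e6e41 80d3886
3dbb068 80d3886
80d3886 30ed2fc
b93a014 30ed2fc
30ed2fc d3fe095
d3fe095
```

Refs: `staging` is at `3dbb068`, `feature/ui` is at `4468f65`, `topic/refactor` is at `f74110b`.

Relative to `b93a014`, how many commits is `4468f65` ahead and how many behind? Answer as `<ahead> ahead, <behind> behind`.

3 ahead, 1 behind

Reachable from 4468f65: {30ed2fc, 3a4f1de, 4468f65, 80d3886, d3fe095}.
Reachable from b93a014: {30ed2fc, b93a014, d3fe095}.
Only in 4468f65's history (ahead): {3a4f1de, 4468f65, 80d3886} — 3.
Only in b93a014's history (behind): {b93a014} — 1.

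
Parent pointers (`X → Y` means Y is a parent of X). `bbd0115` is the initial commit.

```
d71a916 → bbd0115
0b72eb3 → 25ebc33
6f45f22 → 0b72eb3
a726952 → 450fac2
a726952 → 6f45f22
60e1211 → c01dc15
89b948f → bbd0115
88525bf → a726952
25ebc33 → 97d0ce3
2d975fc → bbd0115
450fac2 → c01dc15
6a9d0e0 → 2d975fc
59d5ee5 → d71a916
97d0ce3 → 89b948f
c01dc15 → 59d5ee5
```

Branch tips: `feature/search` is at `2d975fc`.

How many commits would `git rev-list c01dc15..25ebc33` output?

3

Reachable from 25ebc33: {25ebc33, 89b948f, 97d0ce3, bbd0115}.
Reachable from c01dc15: {59d5ee5, bbd0115, c01dc15, d71a916}.
In 25ebc33's history but not c01dc15's: {25ebc33, 89b948f, 97d0ce3} — 3 commits.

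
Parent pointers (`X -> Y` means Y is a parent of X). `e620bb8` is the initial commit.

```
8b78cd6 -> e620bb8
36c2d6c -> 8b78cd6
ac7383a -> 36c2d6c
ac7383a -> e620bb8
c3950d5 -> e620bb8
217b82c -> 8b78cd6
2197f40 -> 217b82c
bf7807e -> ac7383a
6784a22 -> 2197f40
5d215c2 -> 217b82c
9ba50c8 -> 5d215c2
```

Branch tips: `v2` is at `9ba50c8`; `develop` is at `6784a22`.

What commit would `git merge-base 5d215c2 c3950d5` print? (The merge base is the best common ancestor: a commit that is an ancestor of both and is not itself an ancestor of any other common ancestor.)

e620bb8

Ancestors of 5d215c2: {217b82c, 5d215c2, 8b78cd6, e620bb8}.
Ancestors of c3950d5: {c3950d5, e620bb8}.
Common ancestors: {e620bb8}.
The only common ancestor is e620bb8, so it is the merge base.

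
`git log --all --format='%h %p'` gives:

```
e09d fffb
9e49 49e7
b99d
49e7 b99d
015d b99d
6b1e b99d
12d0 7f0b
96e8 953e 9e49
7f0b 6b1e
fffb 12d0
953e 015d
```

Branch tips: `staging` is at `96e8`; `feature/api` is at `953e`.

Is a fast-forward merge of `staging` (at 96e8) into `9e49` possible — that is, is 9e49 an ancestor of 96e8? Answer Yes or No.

Yes

A fast-forward from 9e49 to 96e8 is possible iff 9e49 is an ancestor of 96e8.
Ancestors of 96e8: {015d, 49e7, 953e, 96e8, 9e49, b99d}.
9e49 is among them, so fast-forward is possible.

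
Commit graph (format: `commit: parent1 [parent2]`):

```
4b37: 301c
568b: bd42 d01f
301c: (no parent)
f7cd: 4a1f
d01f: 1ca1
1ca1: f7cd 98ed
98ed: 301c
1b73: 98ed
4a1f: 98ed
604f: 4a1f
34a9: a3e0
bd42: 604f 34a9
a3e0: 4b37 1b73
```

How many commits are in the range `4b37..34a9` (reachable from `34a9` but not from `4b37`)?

Reachable from 34a9: {1b73, 301c, 34a9, 4b37, 98ed, a3e0}.
Reachable from 4b37: {301c, 4b37}.
In 34a9's history but not 4b37's: {1b73, 34a9, 98ed, a3e0} — 4 commits.

4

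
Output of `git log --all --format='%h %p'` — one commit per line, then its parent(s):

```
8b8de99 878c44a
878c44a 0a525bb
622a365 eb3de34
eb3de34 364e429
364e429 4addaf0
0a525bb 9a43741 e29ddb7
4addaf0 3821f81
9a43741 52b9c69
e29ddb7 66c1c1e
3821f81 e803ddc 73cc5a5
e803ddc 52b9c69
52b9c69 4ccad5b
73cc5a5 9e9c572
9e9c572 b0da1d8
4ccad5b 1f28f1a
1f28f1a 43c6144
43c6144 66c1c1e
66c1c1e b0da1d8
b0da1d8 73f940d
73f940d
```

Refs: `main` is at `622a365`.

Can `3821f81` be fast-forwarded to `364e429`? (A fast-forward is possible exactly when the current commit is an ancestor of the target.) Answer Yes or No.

A fast-forward from 3821f81 to 364e429 is possible iff 3821f81 is an ancestor of 364e429.
Ancestors of 364e429: {1f28f1a, 364e429, 3821f81, 43c6144, 4addaf0, 4ccad5b, 52b9c69, 66c1c1e, 73cc5a5, 73f940d, 9e9c572, b0da1d8, e803ddc}.
3821f81 is among them, so fast-forward is possible.

Yes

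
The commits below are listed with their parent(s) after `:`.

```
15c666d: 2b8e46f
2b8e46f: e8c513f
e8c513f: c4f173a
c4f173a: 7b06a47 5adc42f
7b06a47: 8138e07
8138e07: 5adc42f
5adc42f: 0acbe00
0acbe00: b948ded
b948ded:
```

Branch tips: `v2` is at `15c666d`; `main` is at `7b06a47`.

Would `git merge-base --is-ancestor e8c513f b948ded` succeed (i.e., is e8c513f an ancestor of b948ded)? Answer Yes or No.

No

Ancestors of b948ded: {b948ded}.
e8c513f is not in that set, so it is not an ancestor of b948ded.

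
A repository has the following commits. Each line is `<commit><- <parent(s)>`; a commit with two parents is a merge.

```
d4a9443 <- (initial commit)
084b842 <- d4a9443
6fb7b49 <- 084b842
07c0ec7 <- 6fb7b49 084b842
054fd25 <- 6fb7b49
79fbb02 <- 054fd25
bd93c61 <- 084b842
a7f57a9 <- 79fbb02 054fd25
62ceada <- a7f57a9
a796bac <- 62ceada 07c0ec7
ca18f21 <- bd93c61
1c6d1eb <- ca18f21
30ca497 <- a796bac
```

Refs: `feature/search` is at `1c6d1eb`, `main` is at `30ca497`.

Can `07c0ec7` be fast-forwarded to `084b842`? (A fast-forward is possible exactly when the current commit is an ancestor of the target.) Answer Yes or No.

No

A fast-forward from 07c0ec7 to 084b842 is possible iff 07c0ec7 is an ancestor of 084b842.
Ancestors of 084b842: {084b842, d4a9443}.
07c0ec7 is not among them, so fast-forward is not possible.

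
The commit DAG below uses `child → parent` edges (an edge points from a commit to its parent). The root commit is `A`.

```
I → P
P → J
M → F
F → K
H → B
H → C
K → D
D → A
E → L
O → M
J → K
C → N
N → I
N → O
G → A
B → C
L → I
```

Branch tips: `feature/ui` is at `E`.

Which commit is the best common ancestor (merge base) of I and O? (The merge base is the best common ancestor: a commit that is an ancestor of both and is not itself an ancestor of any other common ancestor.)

K

Ancestors of I: {A, D, I, J, K, P}.
Ancestors of O: {A, D, F, K, M, O}.
Common ancestors: {A, D, K}.
Among these, K is not an ancestor of any other common ancestor — it is the merge base.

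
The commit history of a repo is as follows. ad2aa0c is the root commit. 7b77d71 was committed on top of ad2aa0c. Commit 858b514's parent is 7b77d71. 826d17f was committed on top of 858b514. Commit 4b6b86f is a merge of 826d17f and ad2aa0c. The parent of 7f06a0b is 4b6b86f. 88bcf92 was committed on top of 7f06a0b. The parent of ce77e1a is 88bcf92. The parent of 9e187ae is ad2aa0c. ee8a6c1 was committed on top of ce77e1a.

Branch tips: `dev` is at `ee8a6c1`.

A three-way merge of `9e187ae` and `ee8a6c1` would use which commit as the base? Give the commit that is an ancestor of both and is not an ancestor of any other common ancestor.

ad2aa0c

Ancestors of 9e187ae: {9e187ae, ad2aa0c}.
Ancestors of ee8a6c1: {4b6b86f, 7b77d71, 7f06a0b, 826d17f, 858b514, 88bcf92, ad2aa0c, ce77e1a, ee8a6c1}.
Common ancestors: {ad2aa0c}.
The only common ancestor is ad2aa0c, so it is the merge base.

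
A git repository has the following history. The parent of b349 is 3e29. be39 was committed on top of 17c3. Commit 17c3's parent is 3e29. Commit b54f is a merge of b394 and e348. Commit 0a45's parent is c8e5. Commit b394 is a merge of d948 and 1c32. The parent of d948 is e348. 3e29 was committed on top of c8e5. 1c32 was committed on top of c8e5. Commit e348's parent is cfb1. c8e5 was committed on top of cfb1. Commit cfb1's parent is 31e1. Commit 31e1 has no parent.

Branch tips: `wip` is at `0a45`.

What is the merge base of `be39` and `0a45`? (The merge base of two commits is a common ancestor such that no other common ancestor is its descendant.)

Ancestors of be39: {17c3, 31e1, 3e29, be39, c8e5, cfb1}.
Ancestors of 0a45: {0a45, 31e1, c8e5, cfb1}.
Common ancestors: {31e1, c8e5, cfb1}.
Among these, c8e5 is not an ancestor of any other common ancestor — it is the merge base.

c8e5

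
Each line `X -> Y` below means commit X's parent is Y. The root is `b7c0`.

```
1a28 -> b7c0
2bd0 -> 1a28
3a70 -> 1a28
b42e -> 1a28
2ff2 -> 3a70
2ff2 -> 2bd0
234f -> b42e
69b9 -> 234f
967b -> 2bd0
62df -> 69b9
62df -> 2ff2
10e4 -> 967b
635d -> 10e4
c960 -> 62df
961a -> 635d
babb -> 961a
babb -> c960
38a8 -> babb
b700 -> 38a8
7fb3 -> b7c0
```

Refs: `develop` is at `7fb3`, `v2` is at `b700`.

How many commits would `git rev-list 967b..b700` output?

13

Reachable from b700: {10e4, 1a28, 234f, 2bd0, 2ff2, 38a8, 3a70, 62df, 635d, 69b9, 961a, 967b, b42e, b700, b7c0, babb, c960}.
Reachable from 967b: {1a28, 2bd0, 967b, b7c0}.
In b700's history but not 967b's: {10e4, 234f, 2ff2, 38a8, 3a70, 62df, 635d, 69b9, 961a, b42e, b700, babb, c960} — 13 commits.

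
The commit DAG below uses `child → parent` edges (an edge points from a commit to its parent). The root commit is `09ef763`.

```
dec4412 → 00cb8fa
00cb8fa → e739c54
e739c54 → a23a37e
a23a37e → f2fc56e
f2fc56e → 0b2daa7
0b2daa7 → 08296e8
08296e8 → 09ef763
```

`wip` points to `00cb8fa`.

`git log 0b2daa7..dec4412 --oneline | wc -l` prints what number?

Reachable from dec4412: {00cb8fa, 08296e8, 09ef763, 0b2daa7, a23a37e, dec4412, e739c54, f2fc56e}.
Reachable from 0b2daa7: {08296e8, 09ef763, 0b2daa7}.
In dec4412's history but not 0b2daa7's: {00cb8fa, a23a37e, dec4412, e739c54, f2fc56e} — 5 commits.

5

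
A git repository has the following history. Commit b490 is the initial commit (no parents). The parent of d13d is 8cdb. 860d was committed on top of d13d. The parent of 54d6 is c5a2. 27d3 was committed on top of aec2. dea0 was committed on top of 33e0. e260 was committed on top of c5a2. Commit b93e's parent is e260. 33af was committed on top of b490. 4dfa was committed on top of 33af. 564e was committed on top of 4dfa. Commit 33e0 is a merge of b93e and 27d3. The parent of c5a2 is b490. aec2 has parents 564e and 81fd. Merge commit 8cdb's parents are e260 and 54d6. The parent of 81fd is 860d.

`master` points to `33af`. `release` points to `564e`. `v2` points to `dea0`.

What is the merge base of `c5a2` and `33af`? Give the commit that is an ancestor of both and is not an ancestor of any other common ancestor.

Ancestors of c5a2: {b490, c5a2}.
Ancestors of 33af: {33af, b490}.
Common ancestors: {b490}.
The only common ancestor is b490, so it is the merge base.

b490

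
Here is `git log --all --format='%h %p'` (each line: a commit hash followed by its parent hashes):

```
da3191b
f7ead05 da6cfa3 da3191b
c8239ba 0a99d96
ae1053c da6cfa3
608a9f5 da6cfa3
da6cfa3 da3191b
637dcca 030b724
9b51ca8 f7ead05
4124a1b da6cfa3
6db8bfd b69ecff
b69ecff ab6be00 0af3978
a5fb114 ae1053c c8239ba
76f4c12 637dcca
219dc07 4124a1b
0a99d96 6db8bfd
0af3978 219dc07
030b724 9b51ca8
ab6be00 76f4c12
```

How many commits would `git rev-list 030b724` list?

Walking parent pointers from 030b724: reachable set = {030b724, 9b51ca8, da3191b, da6cfa3, f7ead05}.
That is 5 commits.

5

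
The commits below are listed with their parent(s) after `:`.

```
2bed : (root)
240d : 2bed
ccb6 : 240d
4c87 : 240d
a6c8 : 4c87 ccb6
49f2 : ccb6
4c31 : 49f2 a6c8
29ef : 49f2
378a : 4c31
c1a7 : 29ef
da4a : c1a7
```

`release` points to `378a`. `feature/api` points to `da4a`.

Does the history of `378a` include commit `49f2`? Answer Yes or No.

Yes

Ancestors of 378a (commits reachable by following parents): {240d, 2bed, 378a, 49f2, 4c31, 4c87, a6c8, ccb6}.
49f2 is in that set, so it is an ancestor of 378a.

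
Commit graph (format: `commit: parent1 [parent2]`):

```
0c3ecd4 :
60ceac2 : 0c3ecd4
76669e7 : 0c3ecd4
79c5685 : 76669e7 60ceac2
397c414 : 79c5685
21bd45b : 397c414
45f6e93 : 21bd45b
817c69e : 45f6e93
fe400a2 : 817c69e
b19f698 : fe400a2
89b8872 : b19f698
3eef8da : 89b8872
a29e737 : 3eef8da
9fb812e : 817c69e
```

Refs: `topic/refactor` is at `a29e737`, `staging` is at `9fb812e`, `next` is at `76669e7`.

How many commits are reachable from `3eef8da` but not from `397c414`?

Reachable from 3eef8da: {0c3ecd4, 21bd45b, 397c414, 3eef8da, 45f6e93, 60ceac2, 76669e7, 79c5685, 817c69e, 89b8872, b19f698, fe400a2}.
Reachable from 397c414: {0c3ecd4, 397c414, 60ceac2, 76669e7, 79c5685}.
In 3eef8da's history but not 397c414's: {21bd45b, 3eef8da, 45f6e93, 817c69e, 89b8872, b19f698, fe400a2} — 7 commits.

7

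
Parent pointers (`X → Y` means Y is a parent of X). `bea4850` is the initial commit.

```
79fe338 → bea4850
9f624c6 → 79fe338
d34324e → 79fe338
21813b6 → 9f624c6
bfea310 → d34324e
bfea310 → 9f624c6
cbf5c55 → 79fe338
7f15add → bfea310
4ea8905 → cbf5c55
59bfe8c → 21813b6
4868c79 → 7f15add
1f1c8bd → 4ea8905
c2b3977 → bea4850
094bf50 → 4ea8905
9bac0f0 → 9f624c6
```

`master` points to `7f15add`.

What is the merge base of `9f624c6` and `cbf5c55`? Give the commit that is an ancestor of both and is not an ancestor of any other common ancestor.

79fe338

Ancestors of 9f624c6: {79fe338, 9f624c6, bea4850}.
Ancestors of cbf5c55: {79fe338, bea4850, cbf5c55}.
Common ancestors: {79fe338, bea4850}.
Among these, 79fe338 is not an ancestor of any other common ancestor — it is the merge base.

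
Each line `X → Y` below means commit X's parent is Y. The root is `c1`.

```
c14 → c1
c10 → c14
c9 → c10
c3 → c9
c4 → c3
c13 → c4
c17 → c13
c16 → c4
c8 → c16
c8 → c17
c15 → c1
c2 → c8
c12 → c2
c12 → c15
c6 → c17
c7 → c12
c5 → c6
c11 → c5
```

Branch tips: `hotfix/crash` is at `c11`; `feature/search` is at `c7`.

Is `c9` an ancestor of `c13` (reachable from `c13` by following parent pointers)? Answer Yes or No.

Yes

Ancestors of c13 (commits reachable by following parents): {c1, c10, c13, c14, c3, c4, c9}.
c9 is in that set, so it is an ancestor of c13.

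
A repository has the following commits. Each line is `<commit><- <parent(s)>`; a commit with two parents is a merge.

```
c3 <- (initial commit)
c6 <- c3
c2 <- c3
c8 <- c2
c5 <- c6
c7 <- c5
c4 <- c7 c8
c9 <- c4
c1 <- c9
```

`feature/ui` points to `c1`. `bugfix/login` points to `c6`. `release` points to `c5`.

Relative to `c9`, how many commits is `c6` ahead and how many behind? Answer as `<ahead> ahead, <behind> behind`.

Reachable from c6: {c3, c6}.
Reachable from c9: {c2, c3, c4, c5, c6, c7, c8, c9}.
Only in c6's history (ahead): {} — 0.
Only in c9's history (behind): {c2, c4, c5, c7, c8, c9} — 6.

0 ahead, 6 behind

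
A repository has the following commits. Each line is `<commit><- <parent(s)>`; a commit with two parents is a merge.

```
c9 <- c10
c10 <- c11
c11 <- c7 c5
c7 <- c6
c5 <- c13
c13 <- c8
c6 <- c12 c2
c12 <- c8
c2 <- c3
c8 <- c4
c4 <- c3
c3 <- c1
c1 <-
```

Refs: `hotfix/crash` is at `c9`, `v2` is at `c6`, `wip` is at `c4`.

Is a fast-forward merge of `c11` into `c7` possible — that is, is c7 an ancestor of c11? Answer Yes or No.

Yes

A fast-forward from c7 to c11 is possible iff c7 is an ancestor of c11.
Ancestors of c11: {c1, c11, c12, c13, c2, c3, c4, c5, c6, c7, c8}.
c7 is among them, so fast-forward is possible.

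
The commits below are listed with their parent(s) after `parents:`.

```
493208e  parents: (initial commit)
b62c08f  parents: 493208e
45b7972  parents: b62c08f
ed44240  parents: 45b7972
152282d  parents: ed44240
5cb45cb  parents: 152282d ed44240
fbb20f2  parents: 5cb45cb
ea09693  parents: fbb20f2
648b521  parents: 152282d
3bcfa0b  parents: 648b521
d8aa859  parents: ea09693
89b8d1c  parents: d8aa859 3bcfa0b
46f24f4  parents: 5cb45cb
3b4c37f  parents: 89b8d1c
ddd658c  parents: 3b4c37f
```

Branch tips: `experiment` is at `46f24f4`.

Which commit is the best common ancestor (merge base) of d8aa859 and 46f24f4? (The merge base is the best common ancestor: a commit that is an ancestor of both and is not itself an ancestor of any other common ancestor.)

Ancestors of d8aa859: {152282d, 45b7972, 493208e, 5cb45cb, b62c08f, d8aa859, ea09693, ed44240, fbb20f2}.
Ancestors of 46f24f4: {152282d, 45b7972, 46f24f4, 493208e, 5cb45cb, b62c08f, ed44240}.
Common ancestors: {152282d, 45b7972, 493208e, 5cb45cb, b62c08f, ed44240}.
Among these, 5cb45cb is not an ancestor of any other common ancestor — it is the merge base.

5cb45cb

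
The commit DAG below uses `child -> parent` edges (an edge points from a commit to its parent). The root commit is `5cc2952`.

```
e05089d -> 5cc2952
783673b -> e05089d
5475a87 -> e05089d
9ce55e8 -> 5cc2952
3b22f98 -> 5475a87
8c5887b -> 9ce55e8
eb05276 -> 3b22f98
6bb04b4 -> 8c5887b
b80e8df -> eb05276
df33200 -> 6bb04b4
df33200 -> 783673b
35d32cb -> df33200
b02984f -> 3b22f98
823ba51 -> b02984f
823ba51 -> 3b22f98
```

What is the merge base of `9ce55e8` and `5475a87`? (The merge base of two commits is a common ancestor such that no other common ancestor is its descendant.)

5cc2952

Ancestors of 9ce55e8: {5cc2952, 9ce55e8}.
Ancestors of 5475a87: {5475a87, 5cc2952, e05089d}.
Common ancestors: {5cc2952}.
The only common ancestor is 5cc2952, so it is the merge base.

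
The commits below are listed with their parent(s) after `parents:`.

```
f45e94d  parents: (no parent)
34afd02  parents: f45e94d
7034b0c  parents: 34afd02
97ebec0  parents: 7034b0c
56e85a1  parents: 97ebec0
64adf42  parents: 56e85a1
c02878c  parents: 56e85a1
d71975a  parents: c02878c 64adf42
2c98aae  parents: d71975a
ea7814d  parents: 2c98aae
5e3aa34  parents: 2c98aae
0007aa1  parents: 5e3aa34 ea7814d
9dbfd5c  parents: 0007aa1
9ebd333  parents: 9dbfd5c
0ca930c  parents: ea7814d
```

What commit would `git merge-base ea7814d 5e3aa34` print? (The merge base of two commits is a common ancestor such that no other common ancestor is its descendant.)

2c98aae

Ancestors of ea7814d: {2c98aae, 34afd02, 56e85a1, 64adf42, 7034b0c, 97ebec0, c02878c, d71975a, ea7814d, f45e94d}.
Ancestors of 5e3aa34: {2c98aae, 34afd02, 56e85a1, 5e3aa34, 64adf42, 7034b0c, 97ebec0, c02878c, d71975a, f45e94d}.
Common ancestors: {2c98aae, 34afd02, 56e85a1, 64adf42, 7034b0c, 97ebec0, c02878c, d71975a, f45e94d}.
Among these, 2c98aae is not an ancestor of any other common ancestor — it is the merge base.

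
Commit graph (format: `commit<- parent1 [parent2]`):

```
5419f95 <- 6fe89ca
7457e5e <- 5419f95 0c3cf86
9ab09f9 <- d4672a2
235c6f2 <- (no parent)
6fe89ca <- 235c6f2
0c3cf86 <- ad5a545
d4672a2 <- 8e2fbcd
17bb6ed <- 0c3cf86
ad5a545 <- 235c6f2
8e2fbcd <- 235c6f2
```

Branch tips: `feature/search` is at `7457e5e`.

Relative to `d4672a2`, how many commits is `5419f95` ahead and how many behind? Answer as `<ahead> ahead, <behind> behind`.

Reachable from 5419f95: {235c6f2, 5419f95, 6fe89ca}.
Reachable from d4672a2: {235c6f2, 8e2fbcd, d4672a2}.
Only in 5419f95's history (ahead): {5419f95, 6fe89ca} — 2.
Only in d4672a2's history (behind): {8e2fbcd, d4672a2} — 2.

2 ahead, 2 behind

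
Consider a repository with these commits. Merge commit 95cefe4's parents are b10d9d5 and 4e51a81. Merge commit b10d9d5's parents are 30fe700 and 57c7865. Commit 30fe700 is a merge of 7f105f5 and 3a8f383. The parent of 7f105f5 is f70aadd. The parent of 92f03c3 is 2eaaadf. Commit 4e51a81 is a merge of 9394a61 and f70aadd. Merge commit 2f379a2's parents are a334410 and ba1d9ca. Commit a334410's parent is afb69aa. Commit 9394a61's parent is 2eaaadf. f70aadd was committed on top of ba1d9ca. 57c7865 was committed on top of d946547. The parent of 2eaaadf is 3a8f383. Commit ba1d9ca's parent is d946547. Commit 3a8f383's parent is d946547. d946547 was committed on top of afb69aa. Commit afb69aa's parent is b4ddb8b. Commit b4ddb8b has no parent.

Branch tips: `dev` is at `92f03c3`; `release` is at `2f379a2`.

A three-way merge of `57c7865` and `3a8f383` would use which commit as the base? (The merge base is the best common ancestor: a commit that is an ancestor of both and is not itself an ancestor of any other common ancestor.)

Ancestors of 57c7865: {57c7865, afb69aa, b4ddb8b, d946547}.
Ancestors of 3a8f383: {3a8f383, afb69aa, b4ddb8b, d946547}.
Common ancestors: {afb69aa, b4ddb8b, d946547}.
Among these, d946547 is not an ancestor of any other common ancestor — it is the merge base.

d946547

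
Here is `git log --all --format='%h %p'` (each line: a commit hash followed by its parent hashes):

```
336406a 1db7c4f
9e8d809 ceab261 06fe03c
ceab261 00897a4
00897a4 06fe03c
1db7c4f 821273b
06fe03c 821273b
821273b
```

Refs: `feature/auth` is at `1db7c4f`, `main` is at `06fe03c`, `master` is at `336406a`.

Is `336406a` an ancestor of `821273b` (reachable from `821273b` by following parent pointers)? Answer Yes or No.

Ancestors of 821273b: {821273b}.
336406a is not in that set, so it is not an ancestor of 821273b.

No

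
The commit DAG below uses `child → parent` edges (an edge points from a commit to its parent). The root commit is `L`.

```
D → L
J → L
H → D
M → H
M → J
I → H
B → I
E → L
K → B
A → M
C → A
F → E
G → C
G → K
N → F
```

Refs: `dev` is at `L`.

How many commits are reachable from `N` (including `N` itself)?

Walking parent pointers from N: reachable set = {E, F, L, N}.
That is 4 commits.

4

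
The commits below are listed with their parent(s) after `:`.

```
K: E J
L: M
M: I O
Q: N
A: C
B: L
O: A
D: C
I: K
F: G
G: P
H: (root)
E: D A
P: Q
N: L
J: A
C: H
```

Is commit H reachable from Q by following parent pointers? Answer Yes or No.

Ancestors of Q (commits reachable by following parents): {A, C, D, E, H, I, J, K, L, M, N, O, Q}.
H is in that set, so it is an ancestor of Q.

Yes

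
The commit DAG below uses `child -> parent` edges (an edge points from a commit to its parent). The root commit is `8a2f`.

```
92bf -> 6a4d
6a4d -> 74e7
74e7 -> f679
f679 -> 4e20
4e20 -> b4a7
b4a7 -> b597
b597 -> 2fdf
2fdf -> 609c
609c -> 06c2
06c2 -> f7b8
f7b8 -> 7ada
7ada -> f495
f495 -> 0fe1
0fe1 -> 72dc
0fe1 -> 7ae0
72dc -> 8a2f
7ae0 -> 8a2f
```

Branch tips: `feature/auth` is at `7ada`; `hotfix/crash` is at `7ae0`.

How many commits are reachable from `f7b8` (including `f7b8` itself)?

7

Walking parent pointers from f7b8: reachable set = {0fe1, 72dc, 7ada, 7ae0, 8a2f, f495, f7b8}.
That is 7 commits.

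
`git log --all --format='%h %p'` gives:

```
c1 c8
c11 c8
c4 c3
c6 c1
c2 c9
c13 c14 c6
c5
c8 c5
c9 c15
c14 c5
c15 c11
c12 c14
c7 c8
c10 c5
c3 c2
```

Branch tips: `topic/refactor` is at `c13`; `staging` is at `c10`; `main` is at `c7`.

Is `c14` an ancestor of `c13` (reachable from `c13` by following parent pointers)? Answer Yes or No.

Ancestors of c13 (commits reachable by following parents): {c1, c13, c14, c5, c6, c8}.
c14 is in that set, so it is an ancestor of c13.

Yes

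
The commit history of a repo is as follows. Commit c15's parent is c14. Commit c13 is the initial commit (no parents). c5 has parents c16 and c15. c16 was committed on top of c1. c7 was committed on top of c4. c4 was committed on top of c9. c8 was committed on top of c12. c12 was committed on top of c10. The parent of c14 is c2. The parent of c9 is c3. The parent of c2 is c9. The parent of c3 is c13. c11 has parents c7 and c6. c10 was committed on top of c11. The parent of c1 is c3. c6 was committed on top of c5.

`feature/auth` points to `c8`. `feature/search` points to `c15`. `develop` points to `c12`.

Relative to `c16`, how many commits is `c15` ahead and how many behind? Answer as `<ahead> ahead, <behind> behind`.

Reachable from c15: {c13, c14, c15, c2, c3, c9}.
Reachable from c16: {c1, c13, c16, c3}.
Only in c15's history (ahead): {c14, c15, c2, c9} — 4.
Only in c16's history (behind): {c1, c16} — 2.

4 ahead, 2 behind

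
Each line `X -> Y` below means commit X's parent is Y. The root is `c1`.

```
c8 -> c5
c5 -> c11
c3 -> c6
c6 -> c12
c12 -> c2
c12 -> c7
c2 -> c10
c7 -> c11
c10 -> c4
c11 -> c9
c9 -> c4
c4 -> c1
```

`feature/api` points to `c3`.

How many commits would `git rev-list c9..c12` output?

5

Reachable from c12: {c1, c10, c11, c12, c2, c4, c7, c9}.
Reachable from c9: {c1, c4, c9}.
In c12's history but not c9's: {c10, c11, c12, c2, c7} — 5 commits.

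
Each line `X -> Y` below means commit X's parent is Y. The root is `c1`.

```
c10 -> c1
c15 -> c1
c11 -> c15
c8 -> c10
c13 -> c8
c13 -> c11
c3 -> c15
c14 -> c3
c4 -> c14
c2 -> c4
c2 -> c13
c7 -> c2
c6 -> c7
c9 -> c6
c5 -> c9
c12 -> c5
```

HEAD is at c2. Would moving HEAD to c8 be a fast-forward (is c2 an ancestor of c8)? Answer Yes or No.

No

A fast-forward from c2 to c8 is possible iff c2 is an ancestor of c8.
Ancestors of c8: {c1, c10, c8}.
c2 is not among them, so fast-forward is not possible.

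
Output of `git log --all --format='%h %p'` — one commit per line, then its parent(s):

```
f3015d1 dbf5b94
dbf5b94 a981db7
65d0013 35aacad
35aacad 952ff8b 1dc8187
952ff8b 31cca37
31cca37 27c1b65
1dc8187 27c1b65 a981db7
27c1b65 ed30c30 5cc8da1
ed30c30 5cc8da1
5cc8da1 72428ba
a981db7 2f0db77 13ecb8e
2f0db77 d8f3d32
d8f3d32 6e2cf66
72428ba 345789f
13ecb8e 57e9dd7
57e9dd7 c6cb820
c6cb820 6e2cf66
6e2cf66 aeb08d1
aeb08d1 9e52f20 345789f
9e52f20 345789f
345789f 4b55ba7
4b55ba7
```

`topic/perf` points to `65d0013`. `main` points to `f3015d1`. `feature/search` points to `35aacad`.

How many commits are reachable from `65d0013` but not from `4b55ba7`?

Reachable from 65d0013: {13ecb8e, 1dc8187, 27c1b65, 2f0db77, 31cca37, 345789f, 35aacad, 4b55ba7, 57e9dd7, 5cc8da1, 65d0013, 6e2cf66, 72428ba, 952ff8b, 9e52f20, a981db7, aeb08d1, c6cb820, d8f3d32, ed30c30}.
Reachable from 4b55ba7: {4b55ba7}.
In 65d0013's history but not 4b55ba7's: {13ecb8e, 1dc8187, 27c1b65, 2f0db77, 31cca37, 345789f, 35aacad, 57e9dd7, 5cc8da1, 65d0013, 6e2cf66, 72428ba, 952ff8b, 9e52f20, a981db7, aeb08d1, c6cb820, d8f3d32, ed30c30} — 19 commits.

19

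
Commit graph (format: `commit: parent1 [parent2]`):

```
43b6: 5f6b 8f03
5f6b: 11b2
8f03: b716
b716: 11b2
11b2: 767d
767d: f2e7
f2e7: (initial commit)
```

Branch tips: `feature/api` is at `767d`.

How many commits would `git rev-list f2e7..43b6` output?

6

Reachable from 43b6: {11b2, 43b6, 5f6b, 767d, 8f03, b716, f2e7}.
Reachable from f2e7: {f2e7}.
In 43b6's history but not f2e7's: {11b2, 43b6, 5f6b, 767d, 8f03, b716} — 6 commits.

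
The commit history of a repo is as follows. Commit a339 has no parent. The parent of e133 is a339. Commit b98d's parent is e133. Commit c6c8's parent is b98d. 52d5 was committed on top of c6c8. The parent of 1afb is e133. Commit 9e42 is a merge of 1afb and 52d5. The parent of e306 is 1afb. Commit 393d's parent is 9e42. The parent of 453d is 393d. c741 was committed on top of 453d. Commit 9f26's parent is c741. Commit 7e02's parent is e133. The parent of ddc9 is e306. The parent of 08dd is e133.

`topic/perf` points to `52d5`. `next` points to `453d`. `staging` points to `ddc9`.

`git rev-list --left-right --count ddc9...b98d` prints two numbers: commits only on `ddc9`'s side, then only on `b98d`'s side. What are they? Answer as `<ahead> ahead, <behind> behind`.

Reachable from ddc9: {1afb, a339, ddc9, e133, e306}.
Reachable from b98d: {a339, b98d, e133}.
Only in ddc9's history (ahead): {1afb, ddc9, e306} — 3.
Only in b98d's history (behind): {b98d} — 1.

3 ahead, 1 behind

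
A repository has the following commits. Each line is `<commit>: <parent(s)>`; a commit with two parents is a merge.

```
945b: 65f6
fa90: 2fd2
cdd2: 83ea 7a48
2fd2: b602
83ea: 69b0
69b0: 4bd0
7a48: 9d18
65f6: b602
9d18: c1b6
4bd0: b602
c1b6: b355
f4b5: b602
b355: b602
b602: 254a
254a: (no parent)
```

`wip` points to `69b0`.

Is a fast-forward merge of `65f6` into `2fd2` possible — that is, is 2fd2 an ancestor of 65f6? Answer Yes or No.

No

A fast-forward from 2fd2 to 65f6 is possible iff 2fd2 is an ancestor of 65f6.
Ancestors of 65f6: {254a, 65f6, b602}.
2fd2 is not among them, so fast-forward is not possible.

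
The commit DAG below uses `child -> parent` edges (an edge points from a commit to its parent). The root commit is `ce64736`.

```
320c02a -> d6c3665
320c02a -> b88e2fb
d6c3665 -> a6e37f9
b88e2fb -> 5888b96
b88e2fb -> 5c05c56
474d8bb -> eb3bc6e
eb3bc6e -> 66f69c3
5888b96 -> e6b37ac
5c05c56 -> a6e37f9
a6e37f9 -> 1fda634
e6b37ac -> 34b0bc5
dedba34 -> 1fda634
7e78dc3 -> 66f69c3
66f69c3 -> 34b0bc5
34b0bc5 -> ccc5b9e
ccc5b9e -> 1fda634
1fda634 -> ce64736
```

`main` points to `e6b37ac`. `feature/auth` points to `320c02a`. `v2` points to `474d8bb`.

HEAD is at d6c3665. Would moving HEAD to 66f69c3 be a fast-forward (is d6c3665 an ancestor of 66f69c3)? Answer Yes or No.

A fast-forward from d6c3665 to 66f69c3 is possible iff d6c3665 is an ancestor of 66f69c3.
Ancestors of 66f69c3: {1fda634, 34b0bc5, 66f69c3, ccc5b9e, ce64736}.
d6c3665 is not among them, so fast-forward is not possible.

No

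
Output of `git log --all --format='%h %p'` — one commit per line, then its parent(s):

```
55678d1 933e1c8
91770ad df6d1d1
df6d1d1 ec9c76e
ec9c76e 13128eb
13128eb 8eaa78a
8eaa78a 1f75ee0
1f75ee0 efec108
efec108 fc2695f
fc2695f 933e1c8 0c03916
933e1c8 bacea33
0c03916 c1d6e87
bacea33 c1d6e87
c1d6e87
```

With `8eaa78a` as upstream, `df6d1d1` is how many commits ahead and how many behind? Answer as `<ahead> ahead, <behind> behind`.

3 ahead, 0 behind

Reachable from df6d1d1: {0c03916, 13128eb, 1f75ee0, 8eaa78a, 933e1c8, bacea33, c1d6e87, df6d1d1, ec9c76e, efec108, fc2695f}.
Reachable from 8eaa78a: {0c03916, 1f75ee0, 8eaa78a, 933e1c8, bacea33, c1d6e87, efec108, fc2695f}.
Only in df6d1d1's history (ahead): {13128eb, df6d1d1, ec9c76e} — 3.
Only in 8eaa78a's history (behind): {} — 0.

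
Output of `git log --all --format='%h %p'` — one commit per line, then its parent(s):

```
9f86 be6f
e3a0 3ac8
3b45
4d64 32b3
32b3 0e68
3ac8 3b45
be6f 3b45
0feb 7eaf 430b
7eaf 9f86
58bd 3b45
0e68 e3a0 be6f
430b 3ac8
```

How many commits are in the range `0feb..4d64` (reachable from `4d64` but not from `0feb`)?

Reachable from 4d64: {0e68, 32b3, 3ac8, 3b45, 4d64, be6f, e3a0}.
Reachable from 0feb: {0feb, 3ac8, 3b45, 430b, 7eaf, 9f86, be6f}.
In 4d64's history but not 0feb's: {0e68, 32b3, 4d64, e3a0} — 4 commits.

4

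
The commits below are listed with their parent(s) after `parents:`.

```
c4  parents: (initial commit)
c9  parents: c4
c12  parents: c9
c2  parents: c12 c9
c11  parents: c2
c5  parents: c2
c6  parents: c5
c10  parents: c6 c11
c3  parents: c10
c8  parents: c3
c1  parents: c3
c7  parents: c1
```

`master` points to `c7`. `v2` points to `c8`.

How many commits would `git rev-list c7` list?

11

Walking parent pointers from c7: reachable set = {c1, c10, c11, c12, c2, c3, c4, c5, c6, c7, c9}.
That is 11 commits.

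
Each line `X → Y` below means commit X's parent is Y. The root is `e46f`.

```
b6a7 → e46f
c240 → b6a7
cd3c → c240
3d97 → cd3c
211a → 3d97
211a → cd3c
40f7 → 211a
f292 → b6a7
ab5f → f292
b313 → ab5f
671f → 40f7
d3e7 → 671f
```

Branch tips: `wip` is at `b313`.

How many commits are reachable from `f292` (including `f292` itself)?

Walking parent pointers from f292: reachable set = {b6a7, e46f, f292}.
That is 3 commits.

3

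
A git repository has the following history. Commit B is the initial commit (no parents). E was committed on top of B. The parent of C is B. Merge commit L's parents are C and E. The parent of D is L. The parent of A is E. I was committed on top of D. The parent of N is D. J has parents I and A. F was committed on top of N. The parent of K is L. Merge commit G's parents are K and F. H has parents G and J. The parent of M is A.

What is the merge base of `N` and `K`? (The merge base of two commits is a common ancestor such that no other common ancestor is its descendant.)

L

Ancestors of N: {B, C, D, E, L, N}.
Ancestors of K: {B, C, E, K, L}.
Common ancestors: {B, C, E, L}.
Among these, L is not an ancestor of any other common ancestor — it is the merge base.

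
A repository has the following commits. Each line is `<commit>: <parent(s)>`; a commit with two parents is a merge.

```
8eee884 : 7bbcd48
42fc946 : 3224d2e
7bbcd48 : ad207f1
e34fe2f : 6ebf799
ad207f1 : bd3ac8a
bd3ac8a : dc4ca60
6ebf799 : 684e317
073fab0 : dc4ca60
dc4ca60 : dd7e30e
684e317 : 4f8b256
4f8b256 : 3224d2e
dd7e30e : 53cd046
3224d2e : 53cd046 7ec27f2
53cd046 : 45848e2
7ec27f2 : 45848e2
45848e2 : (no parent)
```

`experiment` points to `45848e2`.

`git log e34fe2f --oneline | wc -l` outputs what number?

8

Walking parent pointers from e34fe2f: reachable set = {3224d2e, 45848e2, 4f8b256, 53cd046, 684e317, 6ebf799, 7ec27f2, e34fe2f}.
That is 8 commits.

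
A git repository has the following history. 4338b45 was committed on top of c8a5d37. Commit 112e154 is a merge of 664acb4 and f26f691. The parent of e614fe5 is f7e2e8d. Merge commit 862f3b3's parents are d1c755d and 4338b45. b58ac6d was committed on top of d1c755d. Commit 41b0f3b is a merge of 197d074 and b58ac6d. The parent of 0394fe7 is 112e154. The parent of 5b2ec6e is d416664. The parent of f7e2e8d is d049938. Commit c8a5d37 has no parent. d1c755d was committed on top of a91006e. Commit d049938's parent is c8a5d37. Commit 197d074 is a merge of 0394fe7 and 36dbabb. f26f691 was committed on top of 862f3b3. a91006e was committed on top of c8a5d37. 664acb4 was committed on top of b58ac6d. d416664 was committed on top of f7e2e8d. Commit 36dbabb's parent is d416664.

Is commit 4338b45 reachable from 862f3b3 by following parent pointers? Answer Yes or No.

Ancestors of 862f3b3 (commits reachable by following parents): {4338b45, 862f3b3, a91006e, c8a5d37, d1c755d}.
4338b45 is in that set, so it is an ancestor of 862f3b3.

Yes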